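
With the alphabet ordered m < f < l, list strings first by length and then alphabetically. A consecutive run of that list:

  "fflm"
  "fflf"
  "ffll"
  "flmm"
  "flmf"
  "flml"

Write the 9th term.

Advancing 3 positions from flml through flml → flfm → flff reaches term 9.

flfl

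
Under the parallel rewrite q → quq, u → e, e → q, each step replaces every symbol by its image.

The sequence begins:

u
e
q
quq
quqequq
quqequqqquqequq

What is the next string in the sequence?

Replace each of the 15 characters of quqequqqquqequq in place — quq e quq q quq e quq quq quq e quq q quq e quq — and concatenate.

quqequqqquqequqquqquqequqqquqequq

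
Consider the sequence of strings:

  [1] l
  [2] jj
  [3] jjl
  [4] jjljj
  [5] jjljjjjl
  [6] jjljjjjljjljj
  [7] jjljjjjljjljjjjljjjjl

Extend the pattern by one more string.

jjljjjjljjljjjjljjjjljjljjjjljjljj

This is a Fibonacci-style word recurrence s(k) = s(k−1)·s(k−2): e.g. jj·l = jjl.
Continuing: jjljjjjljjljjjjljjjjl · jjljjjjljjljj gives term 8.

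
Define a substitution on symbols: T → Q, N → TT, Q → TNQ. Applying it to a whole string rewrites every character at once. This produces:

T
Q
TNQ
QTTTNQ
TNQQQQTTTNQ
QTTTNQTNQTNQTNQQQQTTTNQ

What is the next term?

Applying the rule to each of the 23 symbols of QTTTNQTNQTNQTNQQQQTTTNQ gives the pieces TNQ Q Q Q TT TNQ Q TT TNQ Q TT TNQ Q TT TNQ TNQ TNQ TNQ Q Q Q TT TNQ, which concatenate to the answer.

TNQQQQTTTNQQTTTNQQTTTNQQTTTNQTNQTNQTNQQQQTTTNQ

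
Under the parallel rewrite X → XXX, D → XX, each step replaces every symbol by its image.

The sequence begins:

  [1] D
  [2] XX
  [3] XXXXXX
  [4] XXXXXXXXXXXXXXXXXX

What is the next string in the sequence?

Replace each of the 18 characters of XXXXXXXXXXXXXXXXXX in place — XXX XXX XXX XXX XXX XXX XXX XXX XXX XXX XXX XXX XXX XXX XXX XXX XXX XXX — and concatenate.

XXXXXXXXXXXXXXXXXXXXXXXXXXXXXXXXXXXXXXXXXXXXXXXXXXXXXX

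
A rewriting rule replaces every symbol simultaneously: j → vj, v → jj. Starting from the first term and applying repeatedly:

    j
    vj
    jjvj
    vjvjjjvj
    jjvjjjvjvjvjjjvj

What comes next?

vjvjjjvjvjvjjjvjjjvjjjvjvjvjjjvj

Applying the rule to each of the 16 symbols of jjvjjjvjvjvjjjvj gives the pieces vj vj jj vj vj vj jj vj jj vj jj vj vj vj jj vj, which concatenate to the answer.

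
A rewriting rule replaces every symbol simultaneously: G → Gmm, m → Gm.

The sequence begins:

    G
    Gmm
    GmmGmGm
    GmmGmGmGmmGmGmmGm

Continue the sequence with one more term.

Rewriting the 17 symbols of GmmGmGmGmmGmGmmGm one by one yields Gmm Gm Gm Gmm Gm Gmm Gm Gmm Gm Gm Gmm Gm Gmm Gm Gm Gmm Gm; concatenated:

GmmGmGmGmmGmGmmGmGmmGmGmGmmGmGmmGmGmGmmGm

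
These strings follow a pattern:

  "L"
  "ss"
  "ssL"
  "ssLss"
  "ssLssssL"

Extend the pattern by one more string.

Each term (from the third on) is the previous term followed by the one before it: term 3 = ss·L = ssL.
Continuing: ssLssssL · ssLss gives term 6.

ssLssssLssLss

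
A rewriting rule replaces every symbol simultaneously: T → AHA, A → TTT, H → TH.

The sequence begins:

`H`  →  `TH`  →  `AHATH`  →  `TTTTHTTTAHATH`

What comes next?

Applying the rule to each of the 13 symbols of TTTTHTTTAHATH gives the pieces AHA AHA AHA AHA TH AHA AHA AHA TTT TH TTT AHA TH, which concatenate to the answer.

AHAAHAAHAAHATHAHAAHAAHATTTTHTTTAHATH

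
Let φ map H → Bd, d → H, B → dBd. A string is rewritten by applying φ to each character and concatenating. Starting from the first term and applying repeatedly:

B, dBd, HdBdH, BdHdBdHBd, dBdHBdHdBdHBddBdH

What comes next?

Rewriting the 17 symbols of dBdHBdHdBdHBddBdH one by one yields H dBd H Bd dBd H Bd H dBd H Bd dBd H H dBd H Bd; concatenated:

HdBdHBddBdHBdHdBdHBddBdHHdBdHBd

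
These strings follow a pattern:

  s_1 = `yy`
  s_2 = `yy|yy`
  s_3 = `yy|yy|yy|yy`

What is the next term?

Every step duplicates the string with '|' between the halves.
Doubling yy|yy|yy|yy with '|' between the halves:

yy|yy|yy|yy|yy|yy|yy|yy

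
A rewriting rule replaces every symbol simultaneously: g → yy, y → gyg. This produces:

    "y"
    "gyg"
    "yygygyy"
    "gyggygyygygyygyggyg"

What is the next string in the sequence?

Rewriting the 19 symbols of gyggygyygygyygyggyg one by one yields yy gyg yy yy gyg yy gyg gyg yy gyg yy gyg gyg yy gyg yy yy gyg yy; concatenated:

yygygyyyygygyygyggygyygygyygyggygyygygyyyygygyy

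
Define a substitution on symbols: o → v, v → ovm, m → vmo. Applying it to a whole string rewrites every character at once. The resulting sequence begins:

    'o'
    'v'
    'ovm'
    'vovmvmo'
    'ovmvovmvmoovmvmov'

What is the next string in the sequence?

vovmvmoovmvovmvmoovmvmovvovmvmoovmvmovovm

Applying the rule to each of the 17 symbols of ovmvovmvmoovmvmov gives the pieces v ovm vmo ovm v ovm vmo ovm vmo v v ovm vmo ovm vmo v ovm, which concatenate to the answer.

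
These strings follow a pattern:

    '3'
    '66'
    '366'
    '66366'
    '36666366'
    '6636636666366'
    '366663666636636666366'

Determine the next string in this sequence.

This is a Fibonacci-style word recurrence s(k) = s(k−2)·s(k−1): e.g. 3·66 = 366.
Continuing: 6636636666366 · 366663666636636666366 gives term 8.

6636636666366366663666636636666366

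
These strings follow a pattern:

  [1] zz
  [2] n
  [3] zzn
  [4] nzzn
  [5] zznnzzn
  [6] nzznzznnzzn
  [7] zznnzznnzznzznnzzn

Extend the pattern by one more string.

Each term (from the third on) is the two preceding terms concatenated in order: term 3 = zz·n = zzn.
Continuing: nzznzznnzzn · zznnzznnzznzznnzzn gives term 8.

nzznzznnzznzznnzznnzznzznnzzn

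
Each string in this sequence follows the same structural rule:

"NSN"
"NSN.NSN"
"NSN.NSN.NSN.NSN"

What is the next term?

NSN.NSN.NSN.NSN.NSN.NSN.NSN.NSN

Each string is two copies of the previous one joined by '.'.
One more doubling of NSN.NSN.NSN.NSN gives the answer.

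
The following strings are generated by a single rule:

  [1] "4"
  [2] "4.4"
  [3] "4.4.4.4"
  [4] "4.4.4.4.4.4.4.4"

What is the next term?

Every step duplicates the string with '.' between the halves.
Doubling 4.4.4.4.4.4.4.4 with '.' between the halves:

4.4.4.4.4.4.4.4.4.4.4.4.4.4.4.4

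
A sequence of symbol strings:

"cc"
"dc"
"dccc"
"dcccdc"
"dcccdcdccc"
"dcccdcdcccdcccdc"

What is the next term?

This is a Fibonacci-style word recurrence s(k) = s(k−1)·s(k−2): e.g. dc·cc = dccc.
The next term joins dcccdcdcccdcccdc and dcccdcdccc.

dcccdcdcccdcccdcdcccdcdccc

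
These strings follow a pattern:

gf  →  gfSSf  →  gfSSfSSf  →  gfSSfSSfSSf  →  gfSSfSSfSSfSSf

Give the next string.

The strings grow by a fixed suffix SSf each time.
Applying this once more to gfSSfSSfSSfSSf:

gfSSfSSfSSfSSfSSf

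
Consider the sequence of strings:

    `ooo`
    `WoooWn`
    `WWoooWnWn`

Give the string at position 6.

WWWWWoooWnWnWnWnWn

Every step adds W to the front and Wn to the end of the previous string.
From WWoooWnWn, 3 further steps: WWoooWnWn → WWWoooWnWnWn → WWWWoooWnWnWnWn → (answer).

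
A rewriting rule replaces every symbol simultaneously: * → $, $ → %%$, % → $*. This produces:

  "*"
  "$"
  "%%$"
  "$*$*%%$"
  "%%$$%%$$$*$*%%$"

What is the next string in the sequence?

Rewriting the 15 symbols of %%$$%%$$$*$*%%$ one by one yields $* $* %%$ %%$ $* $* %%$ %%$ %%$ $ %%$ $ $* $* %%$; concatenated:

$*$*%%$%%$$*$*%%$%%$%%$$%%$$$*$*%%$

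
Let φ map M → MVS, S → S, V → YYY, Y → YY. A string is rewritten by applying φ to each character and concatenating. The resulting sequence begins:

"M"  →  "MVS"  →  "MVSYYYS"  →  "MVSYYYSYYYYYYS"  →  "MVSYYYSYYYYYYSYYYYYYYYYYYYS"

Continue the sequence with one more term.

Rewriting the 27 symbols of MVSYYYSYYYYYYSYYYYYYYYYYYYS one by one yields MVS YYY S YY YY YY S YY YY YY YY YY YY S YY YY YY YY YY YY YY YY YY YY YY YY S; concatenated:

MVSYYYSYYYYYYSYYYYYYYYYYYYSYYYYYYYYYYYYYYYYYYYYYYYYS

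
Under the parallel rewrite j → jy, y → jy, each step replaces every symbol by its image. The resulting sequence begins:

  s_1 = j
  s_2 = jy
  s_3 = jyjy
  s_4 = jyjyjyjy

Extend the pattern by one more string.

Expanding jyjyjyjy: j→jy, y→jy, j→jy, y→jy, j→jy, y→jy, j→jy, y→jy. Concatenated: jy jy jy jy jy jy jy jy.

jyjyjyjyjyjyjyjy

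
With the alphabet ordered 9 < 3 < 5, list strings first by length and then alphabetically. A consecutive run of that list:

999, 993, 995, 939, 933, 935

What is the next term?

Treat 935 as a base-3 numeral over the given alphabet and add one, carrying through any trailing 5's.

959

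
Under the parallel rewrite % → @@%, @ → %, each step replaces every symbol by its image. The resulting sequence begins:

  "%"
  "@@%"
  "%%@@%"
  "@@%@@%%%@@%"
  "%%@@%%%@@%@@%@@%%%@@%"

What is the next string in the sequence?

Applying the rule to each of the 21 symbols of %%@@%%%@@%@@%@@%%%@@% gives the pieces @@% @@% % % @@% @@% @@% % % @@% % % @@% % % @@% @@% @@% % % @@%, which concatenate to the answer.

@@%@@%%%@@%@@%@@%%%@@%%%@@%%%@@%@@%@@%%%@@%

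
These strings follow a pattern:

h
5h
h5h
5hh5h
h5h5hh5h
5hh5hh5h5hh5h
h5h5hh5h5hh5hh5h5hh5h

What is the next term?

Each term (from the third on) is the two preceding terms concatenated in order: term 3 = h·5h = h5h.
Continuing: 5hh5hh5h5hh5h · h5h5hh5h5hh5hh5h5hh5h gives term 8.

5hh5hh5h5hh5hh5h5hh5h5hh5hh5h5hh5h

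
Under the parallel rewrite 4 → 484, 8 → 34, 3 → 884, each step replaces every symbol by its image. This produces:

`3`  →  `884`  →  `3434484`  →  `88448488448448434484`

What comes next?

φ(88448488448448434484) expands symbol-by-symbol to 34 34 484 484 34 484 34 34 484 484 34 484 484 34 484 884 484 484 34 484; joining the 20 pieces gives the next term.

3434484484344843434484484344844843448488448448434484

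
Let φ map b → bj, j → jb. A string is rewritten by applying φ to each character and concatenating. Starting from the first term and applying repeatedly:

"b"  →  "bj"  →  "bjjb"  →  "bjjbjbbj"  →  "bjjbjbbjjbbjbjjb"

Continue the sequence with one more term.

Replace each of the 16 characters of bjjbjbbjjbbjbjjb in place — bj jb jb bj jb bj bj jb jb bj bj jb bj jb jb bj — and concatenate.

bjjbjbbjjbbjbjjbjbbjbjjbbjjbjbbj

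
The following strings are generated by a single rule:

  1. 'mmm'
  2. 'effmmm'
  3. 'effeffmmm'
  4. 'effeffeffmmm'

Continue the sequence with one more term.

Every step adds eff at the front: s(k+1) = eff·s(k).
Applying this once more to effeffeffmmm:

effeffeffeffmmm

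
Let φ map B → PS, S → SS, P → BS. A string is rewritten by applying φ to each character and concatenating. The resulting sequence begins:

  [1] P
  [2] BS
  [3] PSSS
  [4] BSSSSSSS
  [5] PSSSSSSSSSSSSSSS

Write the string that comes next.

Replace each of the 16 characters of PSSSSSSSSSSSSSSS in place — BS SS SS SS SS SS SS SS SS SS SS SS SS SS SS SS — and concatenate.

BSSSSSSSSSSSSSSSSSSSSSSSSSSSSSSS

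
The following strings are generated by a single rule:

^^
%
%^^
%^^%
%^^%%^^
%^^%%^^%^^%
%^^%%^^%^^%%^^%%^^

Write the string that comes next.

This is a Fibonacci-style word recurrence s(k) = s(k−1)·s(k−2): e.g. %·^^ = %^^.
The next term joins %^^%%^^%^^%%^^%%^^ and %^^%%^^%^^%.

%^^%%^^%^^%%^^%%^^%^^%%^^%^^%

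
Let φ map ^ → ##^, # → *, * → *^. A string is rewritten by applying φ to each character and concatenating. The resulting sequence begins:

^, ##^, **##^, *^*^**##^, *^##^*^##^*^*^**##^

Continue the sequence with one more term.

*^##^**##^*^##^**##^*^##^*^##^*^*^**##^

Applying the rule to each of the 19 symbols of *^##^*^##^*^*^**##^ gives the pieces *^ ##^ * * ##^ *^ ##^ * * ##^ *^ ##^ *^ ##^ *^ *^ * * ##^, which concatenate to the answer.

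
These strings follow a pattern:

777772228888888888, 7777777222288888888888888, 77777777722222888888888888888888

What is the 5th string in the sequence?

Term n consists of 2n+1 7's, followed by n+1 2's, followed by 4n+2 8's, where the shown terms are n = 2, 3, 4.
Setting n = 6 gives 13, 7, 26 characters in each block.

7777777777777222222288888888888888888888888888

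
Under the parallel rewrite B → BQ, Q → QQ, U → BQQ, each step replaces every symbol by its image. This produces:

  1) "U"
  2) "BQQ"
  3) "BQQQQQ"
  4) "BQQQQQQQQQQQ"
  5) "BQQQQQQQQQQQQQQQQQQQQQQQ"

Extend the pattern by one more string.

BQQQQQQQQQQQQQQQQQQQQQQQQQQQQQQQQQQQQQQQQQQQQQQQ

φ(BQQQQQQQQQQQQQQQQQQQQQQQ) expands symbol-by-symbol to BQ QQ QQ QQ QQ QQ QQ QQ QQ QQ QQ QQ QQ QQ QQ QQ QQ QQ QQ QQ QQ QQ QQ QQ; joining the 24 pieces gives the next term.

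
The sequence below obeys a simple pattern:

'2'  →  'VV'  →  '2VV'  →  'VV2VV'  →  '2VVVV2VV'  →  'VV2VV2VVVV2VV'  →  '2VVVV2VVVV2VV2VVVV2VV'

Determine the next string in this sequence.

From term 3 onward, concatenate the second-to-last term with the last: 2·VV = 2VV, VV·2VV = VV2VV, …
So term 8 is VV2VV2VVVV2VV·2VVVV2VVVV2VV2VVVV2VV.

VV2VV2VVVV2VV2VVVV2VVVV2VV2VVVV2VV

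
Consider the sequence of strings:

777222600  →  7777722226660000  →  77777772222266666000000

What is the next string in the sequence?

777777777222222666666600000000

Reading off run lengths: 7 runs 3, 5, 7; 2 runs 3, 4, 5; 6 runs 1, 3, 5; 0 runs 2, 4, 6 — each is linear in n (n = 1, 2, …).
At n = 4 the blocks have lengths 9, 6, 7, 8.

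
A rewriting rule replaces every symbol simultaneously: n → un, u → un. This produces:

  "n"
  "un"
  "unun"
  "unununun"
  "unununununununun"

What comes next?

Applying the rule to each of the 16 symbols of unununununununun gives the pieces un un un un un un un un un un un un un un un un, which concatenate to the answer.

unununununununununununununununun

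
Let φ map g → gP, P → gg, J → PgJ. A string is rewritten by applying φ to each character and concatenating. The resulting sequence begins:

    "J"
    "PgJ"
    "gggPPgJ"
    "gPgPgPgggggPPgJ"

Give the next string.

Applying the rule to each of the 15 symbols of gPgPgPgggggPPgJ gives the pieces gP gg gP gg gP gg gP gP gP gP gP gg gg gP PgJ, which concatenate to the answer.

gPgggPgggPgggPgPgPgPgPgggggPPgJ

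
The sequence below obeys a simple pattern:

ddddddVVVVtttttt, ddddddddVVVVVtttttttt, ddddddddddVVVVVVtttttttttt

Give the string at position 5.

ddddddddddddddVVVVVVVVtttttttttttttt

The n-th term is 2n d's then n+1 V's then 2n t's, where the shown terms are n = 3, 4, 5.
Setting n = 7 gives 14, 8, 14 characters in each block.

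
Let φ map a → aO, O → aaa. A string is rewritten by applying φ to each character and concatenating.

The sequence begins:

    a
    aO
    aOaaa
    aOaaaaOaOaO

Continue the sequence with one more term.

aOaaaaOaOaOaOaaaaOaaaaOaaa

Rewriting each symbol of aOaaaaOaOaO: a→aO, O→aaa, a→aO, a→aO, a→aO, a→aO, O→aaa, a→aO, O→aaa, a→aO, O→aaa, which concatenates to aO aaa aO aO aO aO aaa aO aaa aO aaa.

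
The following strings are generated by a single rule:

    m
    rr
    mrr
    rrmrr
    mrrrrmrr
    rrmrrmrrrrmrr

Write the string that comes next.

mrrrrmrrrrmrrmrrrrmrr

This is a Fibonacci-style word recurrence s(k) = s(k−2)·s(k−1): e.g. m·rr = mrr.
Continuing: mrrrrmrr · rrmrrmrrrrmrr gives term 7.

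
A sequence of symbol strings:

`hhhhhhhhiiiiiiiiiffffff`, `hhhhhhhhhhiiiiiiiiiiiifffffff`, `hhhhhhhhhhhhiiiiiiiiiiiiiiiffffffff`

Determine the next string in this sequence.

hhhhhhhhhhhhhhiiiiiiiiiiiiiiiiiifffffffff

The n-th term is 2n+2 h's then 3n i's then n+3 f's, where the shown terms are n = 3, 4, 5.
At n = 6 the blocks have lengths 14, 18, 9.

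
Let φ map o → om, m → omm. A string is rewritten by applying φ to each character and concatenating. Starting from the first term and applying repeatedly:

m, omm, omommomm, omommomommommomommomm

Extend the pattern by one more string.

φ(omommomommommomommomm) expands symbol-by-symbol to om omm om omm omm om omm om omm omm om omm omm om omm om omm omm om omm omm; joining the 21 pieces gives the next term.

omommomommommomommomommommomommommomommomommommomommomm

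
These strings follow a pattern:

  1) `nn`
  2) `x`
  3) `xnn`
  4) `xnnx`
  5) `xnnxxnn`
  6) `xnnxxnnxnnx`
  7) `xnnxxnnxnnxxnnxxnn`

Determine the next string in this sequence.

Each term (from the third on) is the previous term followed by the one before it: term 3 = x·nn = xnn.
So term 8 is xnnxxnnxnnxxnnxxnn·xnnxxnnxnnx.

xnnxxnnxnnxxnnxxnnxnnxxnnxnnx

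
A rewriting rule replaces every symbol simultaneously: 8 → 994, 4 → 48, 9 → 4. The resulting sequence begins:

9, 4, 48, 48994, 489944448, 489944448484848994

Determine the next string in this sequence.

Rewriting the 18 symbols of 489944448484848994 one by one yields 48 994 4 4 48 48 48 48 994 48 994 48 994 48 994 4 4 48; concatenated:

4899444484848489944899448994489944448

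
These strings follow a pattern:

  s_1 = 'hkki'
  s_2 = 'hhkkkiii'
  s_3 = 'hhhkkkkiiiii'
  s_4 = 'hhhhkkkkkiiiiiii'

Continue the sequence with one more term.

Each string has the form h^{n} k^{n+1} i^{2n-1} (n = 1, 2, …).
For the next term, n = 5, so the run lengths are 5, 6, 9.

hhhhhkkkkkkiiiiiiiii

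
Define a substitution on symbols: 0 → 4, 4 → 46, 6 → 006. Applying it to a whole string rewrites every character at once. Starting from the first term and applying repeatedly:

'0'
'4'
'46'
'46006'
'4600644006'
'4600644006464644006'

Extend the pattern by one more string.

46006440064646440064600646006464644006

φ(4600644006464644006) expands symbol-by-symbol to 46 006 4 4 006 46 46 4 4 006 46 006 46 006 46 46 4 4 006; joining the 19 pieces gives the next term.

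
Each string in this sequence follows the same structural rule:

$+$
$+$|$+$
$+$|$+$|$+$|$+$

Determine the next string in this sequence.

Every step duplicates the string with '|' between the halves.
Doubling $+$|$+$|$+$|$+$ with '|' between the halves:

$+$|$+$|$+$|$+$|$+$|$+$|$+$|$+$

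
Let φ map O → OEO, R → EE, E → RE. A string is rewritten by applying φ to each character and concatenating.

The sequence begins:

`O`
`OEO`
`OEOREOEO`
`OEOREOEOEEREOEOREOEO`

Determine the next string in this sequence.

Rewriting the 20 symbols of OEOREOEOEEREOEOREOEO one by one yields OEO RE OEO EE RE OEO RE OEO RE RE EE RE OEO RE OEO EE RE OEO RE OEO; concatenated:

OEOREOEOEEREOEOREOEOREREEEREOEOREOEOEEREOEOREOEO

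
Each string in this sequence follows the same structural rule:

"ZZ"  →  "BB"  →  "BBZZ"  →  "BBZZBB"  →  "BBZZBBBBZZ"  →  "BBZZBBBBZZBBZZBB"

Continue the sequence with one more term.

From term 3 onward, concatenate the last term with the second-to-last: BB·ZZ = BBZZ, BBZZ·BB = BBZZBB, …
The next term joins BBZZBBBBZZBBZZBB and BBZZBBBBZZ.

BBZZBBBBZZBBZZBBBBZZBBBBZZ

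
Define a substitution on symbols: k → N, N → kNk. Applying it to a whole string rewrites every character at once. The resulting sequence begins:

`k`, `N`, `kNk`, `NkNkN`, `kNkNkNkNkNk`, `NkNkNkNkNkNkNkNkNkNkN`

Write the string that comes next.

Replace each of the 21 characters of NkNkNkNkNkNkNkNkNkNkN in place — kNk N kNk N kNk N kNk N kNk N kNk N kNk N kNk N kNk N kNk N kNk — and concatenate.

kNkNkNkNkNkNkNkNkNkNkNkNkNkNkNkNkNkNkNkNkNk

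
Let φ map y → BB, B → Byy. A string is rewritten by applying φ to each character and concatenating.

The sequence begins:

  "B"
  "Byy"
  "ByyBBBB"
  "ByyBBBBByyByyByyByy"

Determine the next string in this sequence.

Rewriting the 19 symbols of ByyBBBBByyByyByyByy one by one yields Byy BB BB Byy Byy Byy Byy Byy BB BB Byy BB BB Byy BB BB Byy BB BB; concatenated:

ByyBBBBByyByyByyByyByyBBBBByyBBBBByyBBBBByyBBBB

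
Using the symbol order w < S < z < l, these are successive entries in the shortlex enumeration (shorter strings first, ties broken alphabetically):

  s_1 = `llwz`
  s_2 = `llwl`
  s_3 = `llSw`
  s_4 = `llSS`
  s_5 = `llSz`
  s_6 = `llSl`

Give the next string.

Find the rightmost character of llSl below l, bump it to the next letter, and reset everything to its right to w.

llzw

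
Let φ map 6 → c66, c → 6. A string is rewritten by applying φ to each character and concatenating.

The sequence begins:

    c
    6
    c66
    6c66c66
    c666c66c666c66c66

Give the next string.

6c66c66c666c66c666c66c66c666c66c666c66c66

Applying the rule to each of the 17 symbols of c666c66c666c66c66 gives the pieces 6 c66 c66 c66 6 c66 c66 6 c66 c66 c66 6 c66 c66 6 c66 c66, which concatenate to the answer.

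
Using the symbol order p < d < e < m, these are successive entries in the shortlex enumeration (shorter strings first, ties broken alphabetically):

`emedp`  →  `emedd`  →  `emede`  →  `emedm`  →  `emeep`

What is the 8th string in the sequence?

emeem

Advancing 3 positions from emeep through emeep → emeed → emeee reaches term 8.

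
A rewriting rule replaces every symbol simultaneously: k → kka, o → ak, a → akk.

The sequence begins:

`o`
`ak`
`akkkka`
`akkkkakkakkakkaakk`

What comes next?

akkkkakkakkakkaakkkkakkaakkkkakkaakkkkakkaakkakkkkakka

Applying the rule to each of the 18 symbols of akkkkakkakkakkaakk gives the pieces akk kka kka kka kka akk kka kka akk kka kka akk kka kka akk akk kka kka, which concatenate to the answer.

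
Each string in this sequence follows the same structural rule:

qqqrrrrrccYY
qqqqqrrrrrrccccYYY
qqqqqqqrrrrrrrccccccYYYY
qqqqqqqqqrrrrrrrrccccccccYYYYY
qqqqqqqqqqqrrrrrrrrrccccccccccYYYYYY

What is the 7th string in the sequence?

qqqqqqqqqqqqqqqrrrrrrrrrrrccccccccccccccYYYYYYYY

Term n consists of 2n-1 q's, followed by n+3 r's, followed by 2n-2 c's, followed by n Y's, where the shown terms are n = 2, 3, 4, 5, 6.
At n = 8 the blocks have lengths 15, 11, 14, 8.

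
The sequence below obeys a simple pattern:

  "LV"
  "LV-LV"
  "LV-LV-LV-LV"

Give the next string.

Every step duplicates the string with '-' between the halves.
So the next term is two copies of LV-LV-LV-LV with '-' between the halves.

LV-LV-LV-LV-LV-LV-LV-LV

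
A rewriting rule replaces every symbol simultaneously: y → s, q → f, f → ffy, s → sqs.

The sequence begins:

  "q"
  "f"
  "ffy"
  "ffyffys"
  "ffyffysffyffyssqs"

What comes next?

ffyffysffyffyssqsffyffysffyffyssqssqsfsqs

φ(ffyffysffyffyssqs) expands symbol-by-symbol to ffy ffy s ffy ffy s sqs ffy ffy s ffy ffy s sqs sqs f sqs; joining the 17 pieces gives the next term.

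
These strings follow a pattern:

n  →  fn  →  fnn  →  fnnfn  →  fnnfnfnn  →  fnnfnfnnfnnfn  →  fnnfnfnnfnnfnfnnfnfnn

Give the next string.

This is a Fibonacci-style word recurrence s(k) = s(k−1)·s(k−2): e.g. fn·n = fnn.
Continuing: fnnfnfnnfnnfnfnnfnfnn · fnnfnfnnfnnfn gives term 8.

fnnfnfnnfnnfnfnnfnfnnfnnfnfnnfnnfn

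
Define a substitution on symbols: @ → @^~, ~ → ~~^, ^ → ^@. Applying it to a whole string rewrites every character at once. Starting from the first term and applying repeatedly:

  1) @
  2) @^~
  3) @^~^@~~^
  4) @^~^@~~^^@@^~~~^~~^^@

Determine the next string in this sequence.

Rewriting the 21 symbols of @^~^@~~^^@@^~~~^~~^^@ one by one yields @^~ ^@ ~~^ ^@ @^~ ~~^ ~~^ ^@ ^@ @^~ @^~ ^@ ~~^ ~~^ ~~^ ^@ ~~^ ~~^ ^@ ^@ @^~; concatenated:

@^~^@~~^^@@^~~~^~~^^@^@@^~@^~^@~~^~~^~~^^@~~^~~^^@^@@^~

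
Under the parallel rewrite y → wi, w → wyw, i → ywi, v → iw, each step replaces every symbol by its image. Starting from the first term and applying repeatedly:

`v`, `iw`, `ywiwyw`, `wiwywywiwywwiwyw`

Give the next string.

Rewriting the 16 symbols of wiwywywiwywwiwyw one by one yields wyw ywi wyw wi wyw wi wyw ywi wyw wi wyw wyw ywi wyw wi wyw; concatenated:

wywywiwywwiwywwiwywywiwywwiwywwywywiwywwiwyw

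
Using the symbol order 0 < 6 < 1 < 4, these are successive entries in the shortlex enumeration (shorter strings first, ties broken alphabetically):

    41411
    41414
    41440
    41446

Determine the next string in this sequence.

The successor of 41446 increments the rightmost position that isn't already 4 and resets every position after it to 0.

41441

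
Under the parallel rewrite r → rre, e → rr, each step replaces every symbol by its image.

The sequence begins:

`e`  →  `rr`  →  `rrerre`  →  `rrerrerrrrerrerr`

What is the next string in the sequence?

rrerrerrrrerrerrrrerrerrerrerrrrerrerrrrerre

φ(rrerrerrrrerrerr) expands symbol-by-symbol to rre rre rr rre rre rr rre rre rre rre rr rre rre rr rre rre; joining the 16 pieces gives the next term.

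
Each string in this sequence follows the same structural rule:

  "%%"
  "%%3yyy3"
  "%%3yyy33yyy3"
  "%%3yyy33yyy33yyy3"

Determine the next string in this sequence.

Each term is the previous one with 3yyy3 appended.
Applying this once more to %%3yyy33yyy33yyy3:

%%3yyy33yyy33yyy33yyy3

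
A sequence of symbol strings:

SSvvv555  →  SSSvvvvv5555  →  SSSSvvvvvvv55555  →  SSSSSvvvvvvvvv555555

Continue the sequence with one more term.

Each string has the form S^{n} v^{2n-1} 5^{n+1}, where the shown terms are n = 2, 3, 4, 5.
At n = 6 the blocks have lengths 6, 11, 7.

SSSSSSvvvvvvvvvvv5555555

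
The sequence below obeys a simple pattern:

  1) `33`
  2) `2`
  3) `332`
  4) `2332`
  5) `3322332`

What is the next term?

This is a Fibonacci-style word recurrence s(k) = s(k−2)·s(k−1): e.g. 33·2 = 332.
So term 6 is 2332·3322332.

23323322332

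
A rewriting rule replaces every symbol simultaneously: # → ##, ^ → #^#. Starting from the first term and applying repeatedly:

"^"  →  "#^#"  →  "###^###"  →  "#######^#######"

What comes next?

Rewriting the 15 symbols of #######^####### one by one yields ## ## ## ## ## ## ## #^# ## ## ## ## ## ## ##; concatenated:

###############^###############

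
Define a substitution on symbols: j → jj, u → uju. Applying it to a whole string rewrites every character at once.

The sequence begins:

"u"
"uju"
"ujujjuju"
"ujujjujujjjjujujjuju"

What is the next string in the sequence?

ujujjujujjjjujujjujujjjjjjjjujujjujujjjjujujjuju

φ(ujujjujujjjjujujjuju) expands symbol-by-symbol to uju jj uju jj jj uju jj uju jj jj jj jj uju jj uju jj jj uju jj uju; joining the 20 pieces gives the next term.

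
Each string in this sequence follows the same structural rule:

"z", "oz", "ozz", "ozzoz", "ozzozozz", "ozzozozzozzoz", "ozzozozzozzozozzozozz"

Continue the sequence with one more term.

ozzozozzozzozozzozozzozzozozzozzoz

From term 3 onward, concatenate the last term with the second-to-last: oz·z = ozz, ozz·oz = ozzoz, …
The next term joins ozzozozzozzozozzozozz and ozzozozzozzoz.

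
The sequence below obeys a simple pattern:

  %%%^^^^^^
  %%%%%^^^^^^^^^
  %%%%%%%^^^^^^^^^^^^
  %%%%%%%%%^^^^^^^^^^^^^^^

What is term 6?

Reading off run lengths: % runs 3, 5, 7, 9; ^ runs 6, 9, 12, 15 — each is linear in n, where the shown terms are n = 2, 3, 4, 5.
For term 6, n = 7, so the run lengths are 13, 21.

%%%%%%%%%%%%%^^^^^^^^^^^^^^^^^^^^^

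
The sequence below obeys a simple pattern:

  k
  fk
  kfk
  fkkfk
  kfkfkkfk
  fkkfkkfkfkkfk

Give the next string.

This is a Fibonacci-style word recurrence s(k) = s(k−2)·s(k−1): e.g. k·fk = kfk.
The next term joins kfkfkkfk and fkkfkkfkfkkfk.

kfkfkkfkfkkfkkfkfkkfk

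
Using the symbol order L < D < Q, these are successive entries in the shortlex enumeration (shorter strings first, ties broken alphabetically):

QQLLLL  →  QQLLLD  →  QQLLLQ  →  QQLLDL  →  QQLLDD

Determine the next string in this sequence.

QQLLDQ

Find the rightmost character of QQLLDD below Q, bump it to the next letter, and reset everything to its right to L.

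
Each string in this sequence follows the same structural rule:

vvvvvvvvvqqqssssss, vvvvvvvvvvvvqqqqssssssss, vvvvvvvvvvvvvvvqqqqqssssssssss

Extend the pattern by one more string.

Reading off run lengths: v runs 9, 12, 15; q runs 3, 4, 5; s runs 6, 8, 10 — each is linear in n, where the shown terms are n = 3, 4, 5.
Setting n = 6 gives 18, 6, 12 characters in each block.

vvvvvvvvvvvvvvvvvvqqqqqqssssssssssss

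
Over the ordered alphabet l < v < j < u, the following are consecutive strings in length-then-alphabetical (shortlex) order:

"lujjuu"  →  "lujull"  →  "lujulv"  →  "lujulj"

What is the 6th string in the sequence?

Stepping forward 2 times from lujulj: lujulj → lujulu, then the target.

lujuvl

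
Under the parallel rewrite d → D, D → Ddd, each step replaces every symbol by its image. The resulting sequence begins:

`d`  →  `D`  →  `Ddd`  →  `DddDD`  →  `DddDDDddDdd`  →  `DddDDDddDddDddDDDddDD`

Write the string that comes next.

Applying the rule to each of the 21 symbols of DddDDDddDddDddDDDddDD gives the pieces Ddd D D Ddd Ddd Ddd D D Ddd D D Ddd D D Ddd Ddd Ddd D D Ddd Ddd, which concatenate to the answer.

DddDDDddDddDddDDDddDDDddDDDddDddDddDDDddDdd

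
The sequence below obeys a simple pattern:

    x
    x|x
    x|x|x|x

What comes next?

s(k+1) = s(k)·|·s(k) — each term doubles the last with '|' between the halves.
So the next term is two copies of x|x|x|x with '|' between the halves.

x|x|x|x|x|x|x|x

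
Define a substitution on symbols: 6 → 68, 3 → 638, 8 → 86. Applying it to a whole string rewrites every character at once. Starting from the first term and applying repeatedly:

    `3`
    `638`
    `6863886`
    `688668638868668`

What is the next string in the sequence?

6886866868866863886866886686886

Applying the rule to each of the 15 symbols of 688668638868668 gives the pieces 68 86 86 68 68 86 68 638 86 86 68 86 68 68 86, which concatenate to the answer.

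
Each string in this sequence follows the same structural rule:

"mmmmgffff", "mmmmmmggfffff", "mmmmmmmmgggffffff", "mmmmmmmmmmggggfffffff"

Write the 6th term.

Each string has the form m^{2n} g^{n-1} f^{n+2}, where the shown terms are n = 2, 3, 4, 5.
At n = 7 the blocks have lengths 14, 6, 9.

mmmmmmmmmmmmmmggggggfffffffff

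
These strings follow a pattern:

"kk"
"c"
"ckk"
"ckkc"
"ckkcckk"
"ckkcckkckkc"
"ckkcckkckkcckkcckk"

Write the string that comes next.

Each term (from the third on) is the previous term followed by the one before it: term 3 = c·kk = ckk.
The next term joins ckkcckkckkcckkcckk and ckkcckkckkc.

ckkcckkckkcckkcckkckkcckkckkc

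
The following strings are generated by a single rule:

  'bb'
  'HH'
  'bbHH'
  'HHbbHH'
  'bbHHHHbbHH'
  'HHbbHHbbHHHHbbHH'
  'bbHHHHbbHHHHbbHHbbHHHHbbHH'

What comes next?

Each term (from the third on) is the two preceding terms concatenated in order: term 3 = bb·HH = bbHH.
The next term joins HHbbHHbbHHHHbbHH and bbHHHHbbHHHHbbHHbbHHHHbbHH.

HHbbHHbbHHHHbbHHbbHHHHbbHHHHbbHHbbHHHHbbHH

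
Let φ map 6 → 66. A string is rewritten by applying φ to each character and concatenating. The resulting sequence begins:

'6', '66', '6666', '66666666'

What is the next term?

Expanding 66666666: 6→66, 6→66, 6→66, 6→66, 6→66, 6→66, 6→66, 6→66. Concatenated: 66 66 66 66 66 66 66 66.

6666666666666666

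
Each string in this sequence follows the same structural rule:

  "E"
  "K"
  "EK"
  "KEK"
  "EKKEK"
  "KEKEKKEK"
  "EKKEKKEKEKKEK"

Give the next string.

KEKEKKEKEKKEKKEKEKKEK

Each term (from the third on) is the two preceding terms concatenated in order: term 3 = E·K = EK.
So term 8 is KEKEKKEK·EKKEKKEKEKKEK.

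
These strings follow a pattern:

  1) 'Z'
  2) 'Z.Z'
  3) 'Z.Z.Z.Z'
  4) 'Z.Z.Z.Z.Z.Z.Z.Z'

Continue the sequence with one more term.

Z.Z.Z.Z.Z.Z.Z.Z.Z.Z.Z.Z.Z.Z.Z.Z

s(k+1) = s(k)·.·s(k) — each term doubles the last with '.' between the halves.
One more doubling of Z.Z.Z.Z.Z.Z.Z.Z gives the answer.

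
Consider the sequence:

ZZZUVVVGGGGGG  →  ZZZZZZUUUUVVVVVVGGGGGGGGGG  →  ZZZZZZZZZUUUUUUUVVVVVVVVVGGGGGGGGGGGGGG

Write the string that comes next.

Each string has the form Z^{3n} U^{3n-2} V^{3n} G^{4n+2} (n = 1, 2, …).
At n = 4 the blocks have lengths 12, 10, 12, 18.

ZZZZZZZZZZZZUUUUUUUUUUVVVVVVVVVVVVGGGGGGGGGGGGGGGGGG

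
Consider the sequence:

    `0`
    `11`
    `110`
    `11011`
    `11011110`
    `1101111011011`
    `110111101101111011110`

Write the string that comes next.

From term 3 onward, concatenate the last term with the second-to-last: 11·0 = 110, 110·11 = 11011, …
So term 8 is 110111101101111011110·1101111011011.

1101111011011110111101101111011011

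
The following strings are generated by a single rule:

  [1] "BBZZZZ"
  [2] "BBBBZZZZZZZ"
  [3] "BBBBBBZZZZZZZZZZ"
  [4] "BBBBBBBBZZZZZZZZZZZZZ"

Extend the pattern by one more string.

Reading off run lengths: B runs 2, 4, 6, 8; Z runs 4, 7, 10, 13 — each is linear in n (n = 1, 2, …).
At n = 5 the blocks have lengths 10, 16.

BBBBBBBBBBZZZZZZZZZZZZZZZZ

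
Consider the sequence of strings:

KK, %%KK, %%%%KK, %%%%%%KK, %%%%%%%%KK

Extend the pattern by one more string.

%%%%%%%%%%KK

The strings grow by a fixed prefix %% each time.
So the next term is %%·%%%%%%%%KK.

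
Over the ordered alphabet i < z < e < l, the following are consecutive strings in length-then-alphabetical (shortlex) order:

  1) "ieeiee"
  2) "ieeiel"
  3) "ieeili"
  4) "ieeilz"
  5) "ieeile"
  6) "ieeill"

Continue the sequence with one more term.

ieezii

Find the rightmost character of ieeill below l, bump it to the next letter, and reset everything to its right to i.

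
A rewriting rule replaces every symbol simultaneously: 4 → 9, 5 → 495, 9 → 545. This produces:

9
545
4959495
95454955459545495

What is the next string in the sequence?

54549594959545495495949554549594959545495

φ(95454955459545495) expands symbol-by-symbol to 545 495 9 495 9 545 495 495 9 495 545 495 9 495 9 545 495; joining the 17 pieces gives the next term.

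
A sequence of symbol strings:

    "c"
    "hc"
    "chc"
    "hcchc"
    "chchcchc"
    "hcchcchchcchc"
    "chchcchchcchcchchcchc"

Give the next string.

hcchcchchcchcchchcchchcchcchchcchc

From term 3 onward, concatenate the second-to-last term with the last: c·hc = chc, hc·chc = hcchc, …
The next term joins hcchcchchcchc and chchcchchcchcchchcchc.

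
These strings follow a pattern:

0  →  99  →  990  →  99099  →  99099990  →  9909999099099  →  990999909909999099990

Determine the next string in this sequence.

From term 3 onward, concatenate the last term with the second-to-last: 99·0 = 990, 990·99 = 99099, …
Continuing: 990999909909999099990 · 9909999099099 gives term 8.

9909999099099990999909909999099099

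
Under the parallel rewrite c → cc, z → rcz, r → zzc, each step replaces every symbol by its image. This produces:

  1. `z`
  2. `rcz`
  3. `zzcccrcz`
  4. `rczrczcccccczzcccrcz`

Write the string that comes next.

Replace each of the 20 characters of rczrczcccccczzcccrcz in place — zzc cc rcz zzc cc rcz cc cc cc cc cc cc rcz rcz cc cc cc zzc cc rcz — and concatenate.

zzcccrczzzcccrczccccccccccccrczrczcccccczzcccrcz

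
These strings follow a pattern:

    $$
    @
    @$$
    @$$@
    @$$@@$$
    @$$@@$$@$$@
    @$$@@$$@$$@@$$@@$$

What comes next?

This is a Fibonacci-style word recurrence s(k) = s(k−1)·s(k−2): e.g. @·$$ = @$$.
Continuing: @$$@@$$@$$@@$$@@$$ · @$$@@$$@$$@ gives term 8.

@$$@@$$@$$@@$$@@$$@$$@@$$@$$@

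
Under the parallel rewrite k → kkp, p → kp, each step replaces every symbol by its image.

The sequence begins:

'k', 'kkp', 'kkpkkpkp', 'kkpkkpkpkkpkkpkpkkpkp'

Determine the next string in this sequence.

Rewriting the 21 symbols of kkpkkpkpkkpkkpkpkkpkp one by one yields kkp kkp kp kkp kkp kp kkp kp kkp kkp kp kkp kkp kp kkp kp kkp kkp kp kkp kp; concatenated:

kkpkkpkpkkpkkpkpkkpkpkkpkkpkpkkpkkpkpkkpkpkkpkkpkpkkpkp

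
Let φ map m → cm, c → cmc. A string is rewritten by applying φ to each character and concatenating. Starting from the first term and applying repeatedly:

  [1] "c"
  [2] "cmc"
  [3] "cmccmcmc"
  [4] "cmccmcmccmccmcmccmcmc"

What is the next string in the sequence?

Rewriting the 21 symbols of cmccmcmccmccmcmccmcmc one by one yields cmc cm cmc cmc cm cmc cm cmc cmc cm cmc cmc cm cmc cm cmc cmc cm cmc cm cmc; concatenated:

cmccmcmccmccmcmccmcmccmccmcmccmccmcmccmcmccmccmcmccmcmc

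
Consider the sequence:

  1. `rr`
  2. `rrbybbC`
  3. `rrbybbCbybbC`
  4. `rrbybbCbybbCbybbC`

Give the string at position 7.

Each term is the previous one with bybbC appended.
From rrbybbCbybbCbybbC, 3 further steps: rrbybbCbybbCbybbC → rrbybbCbybbCbybbCbybbC → rrbybbCbybbCbybbCbybbCbybbC → (answer).

rrbybbCbybbCbybbCbybbCbybbCbybbC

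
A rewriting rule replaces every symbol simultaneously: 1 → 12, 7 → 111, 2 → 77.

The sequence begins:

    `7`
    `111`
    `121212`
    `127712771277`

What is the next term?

Expanding 127712771277: 1→12, 2→77, 7→111, 7→111, 1→12, 2→77, 7→111, 7→111, 1→12, 2→77, 7→111, 7→111. Concatenated: 12 77 111 111 12 77 111 111 12 77 111 111.

127711111112771111111277111111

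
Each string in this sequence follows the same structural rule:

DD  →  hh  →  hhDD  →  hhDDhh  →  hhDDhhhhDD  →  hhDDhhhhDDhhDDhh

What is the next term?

hhDDhhhhDDhhDDhhhhDDhhhhDD

This is a Fibonacci-style word recurrence s(k) = s(k−1)·s(k−2): e.g. hh·DD = hhDD.
The next term joins hhDDhhhhDDhhDDhh and hhDDhhhhDD.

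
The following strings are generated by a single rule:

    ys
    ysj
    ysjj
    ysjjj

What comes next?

Every step adds j to the end: s(k+1) = s(k)·j.
So the next term is ysjjj·j.

ysjjjj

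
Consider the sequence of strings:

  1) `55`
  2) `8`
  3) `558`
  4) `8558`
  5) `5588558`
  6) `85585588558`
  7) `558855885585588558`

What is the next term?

Each term (from the third on) is the two preceding terms concatenated in order: term 3 = 55·8 = 558.
The next term joins 85585588558 and 558855885585588558.

85585588558558855885585588558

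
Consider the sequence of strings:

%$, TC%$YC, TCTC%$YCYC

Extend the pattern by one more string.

Every step adds TC to the front and YC to the end of the previous string.
So the next term is TC·TCTC%$YCYC·YC.

TCTCTC%$YCYCYC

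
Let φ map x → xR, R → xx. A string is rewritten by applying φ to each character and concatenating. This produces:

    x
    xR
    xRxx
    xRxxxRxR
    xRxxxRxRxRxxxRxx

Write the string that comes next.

xRxxxRxRxRxxxRxxxRxxxRxRxRxxxRxR

Applying the rule to each of the 16 symbols of xRxxxRxRxRxxxRxx gives the pieces xR xx xR xR xR xx xR xx xR xx xR xR xR xx xR xR, which concatenate to the answer.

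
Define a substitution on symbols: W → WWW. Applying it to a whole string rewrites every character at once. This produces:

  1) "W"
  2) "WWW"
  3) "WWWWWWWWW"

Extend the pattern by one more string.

Expanding WWWWWWWWW: W→WWW, W→WWW, W→WWW, W→WWW, W→WWW, W→WWW, W→WWW, W→WWW, W→WWW. Concatenated: WWW WWW WWW WWW WWW WWW WWW WWW WWW.

WWWWWWWWWWWWWWWWWWWWWWWWWWW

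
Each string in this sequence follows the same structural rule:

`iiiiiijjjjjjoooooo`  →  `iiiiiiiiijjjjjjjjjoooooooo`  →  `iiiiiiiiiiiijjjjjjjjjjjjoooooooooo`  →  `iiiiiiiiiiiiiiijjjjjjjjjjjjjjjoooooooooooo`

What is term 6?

Reading off run lengths: i runs 6, 9, 12, 15; j runs 6, 9, 12, 15; o runs 6, 8, 10, 12 — each is linear in n, where the shown terms are n = 2, 3, 4, 5.
At n = 7 the blocks have lengths 21, 21, 16.

iiiiiiiiiiiiiiiiiiiiijjjjjjjjjjjjjjjjjjjjjoooooooooooooooo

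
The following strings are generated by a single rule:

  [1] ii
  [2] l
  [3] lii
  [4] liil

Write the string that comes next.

From term 3 onward, concatenate the last term with the second-to-last: l·ii = lii, lii·l = liil, …
Continuing: liil · lii gives term 5.

liillii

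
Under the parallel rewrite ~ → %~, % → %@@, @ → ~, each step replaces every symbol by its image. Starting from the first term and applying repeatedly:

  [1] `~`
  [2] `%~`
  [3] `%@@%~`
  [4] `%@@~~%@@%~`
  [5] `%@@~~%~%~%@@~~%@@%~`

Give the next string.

Replace each of the 19 characters of %@@~~%~%~%@@~~%@@%~ in place — %@@ ~ ~ %~ %~ %@@ %~ %@@ %~ %@@ ~ ~ %~ %~ %@@ ~ ~ %@@ %~ — and concatenate.

%@@~~%~%~%@@%~%@@%~%@@~~%~%~%@@~~%@@%~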